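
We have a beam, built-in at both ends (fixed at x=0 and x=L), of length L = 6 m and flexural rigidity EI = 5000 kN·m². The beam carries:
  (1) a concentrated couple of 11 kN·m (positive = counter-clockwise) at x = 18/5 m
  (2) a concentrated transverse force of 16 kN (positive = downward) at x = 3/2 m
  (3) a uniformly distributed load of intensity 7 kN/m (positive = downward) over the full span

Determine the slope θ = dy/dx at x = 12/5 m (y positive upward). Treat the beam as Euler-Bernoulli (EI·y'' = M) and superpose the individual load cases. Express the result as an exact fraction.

Load 1 — applied couple M₀=11 kN·m at a=18/5 m (b=L-a=12/5):
  θ_1 = (R_Ax²/2 - M_Ax)/EI  [x≤a] with R_A=66/25, M_A=88/25 = ((66/25)·(12/5)²/2 - (88/25)·(12/5))/5000 = -66/390625 rad
Load 2 — point force P=16 kN at a=3/2 m (b=L-a=9/2):
  θ_2 = Pa²(L-x)(2bL-(3b+a)(L-x))/(2L³EI)  [x>a] = 16·(3/2)²·(6-(12/5))·(2·(9/2)·6-(3·(9/2)+(3/2))·(6-(12/5)))/(2·6³·5000) = 0 rad
Load 3 — uniform load w=7 kN/m over full span:
  θ_3 = -wx(L-x)(L-2x)/(12EI) = -7·(12/5)·(6-(12/5))·(6-2·(12/5))/(12·5000) = -189/156250 rad
Superposition: θ = Σ θ_i = -1077/781250 rad ≈ -0.001379 rad

θ(12/5) = -1077/781250 rad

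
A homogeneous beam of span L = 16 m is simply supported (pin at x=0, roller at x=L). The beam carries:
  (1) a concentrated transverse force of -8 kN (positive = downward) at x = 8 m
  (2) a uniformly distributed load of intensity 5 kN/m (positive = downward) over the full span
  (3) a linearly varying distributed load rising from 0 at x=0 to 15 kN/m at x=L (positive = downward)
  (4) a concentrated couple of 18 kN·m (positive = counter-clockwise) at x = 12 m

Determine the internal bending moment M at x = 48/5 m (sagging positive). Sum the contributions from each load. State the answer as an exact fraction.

Load 1 — point force P=-8 kN at a=8 m (b=L-a=8):
  M_1 = Pa(L-x)/L  [x>a] = (-8)·8·(16-(48/5))/16 = -128/5 kN·m
Load 2 — uniform load w=5 kN/m over full span:
  M_2 = wx(L-x)/2 = 5·(48/5)·(16-(48/5))/2 = 768/5 kN·m
Load 3 — triangular load w₀=15 kN/m (0→w₀ over full span):
  M_3 = w₀Lx/6 - w₀x³/(6L) = 15·16·(48/5)/6 - 15·(48/5)³/(6·16) = 6144/25 kN·m
Load 4 — applied couple M₀=18 kN·m at a=12 m (b=L-a=4):
  M_4 = M₀x/L  [x≤a] = 18·(48/5)/16 = 54/5 kN·m
Superposition: M = Σ M_i = 9614/25 kN·m ≈ 384.560000 kN·m

M(48/5) = 9614/25 kN·m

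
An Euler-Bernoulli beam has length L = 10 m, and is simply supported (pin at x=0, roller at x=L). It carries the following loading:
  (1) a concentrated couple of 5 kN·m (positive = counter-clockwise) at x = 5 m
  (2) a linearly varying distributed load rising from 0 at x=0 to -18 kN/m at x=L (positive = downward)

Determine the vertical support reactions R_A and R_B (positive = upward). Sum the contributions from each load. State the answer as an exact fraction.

Load 1 — applied couple M₀=5 kN·m at a=5 m (b=L-a=5):
  R_A = M₀/L = 5/10 = 1/2 kN
  R_B = -M₀/L = -5/10 = -1/2 kN
Load 2 — triangular load w₀=-18 kN/m (0→w₀ over full span):
  R_A = w₀L/6 = (-18)·10/6 = -30 kN
  R_B = w₀L/3 = (-18)·10/3 = -60 kN
Superposition: R_A = -59/2 kN, R_B = -121/2 kN

R_A = -59/2 kN, R_B = -121/2 kN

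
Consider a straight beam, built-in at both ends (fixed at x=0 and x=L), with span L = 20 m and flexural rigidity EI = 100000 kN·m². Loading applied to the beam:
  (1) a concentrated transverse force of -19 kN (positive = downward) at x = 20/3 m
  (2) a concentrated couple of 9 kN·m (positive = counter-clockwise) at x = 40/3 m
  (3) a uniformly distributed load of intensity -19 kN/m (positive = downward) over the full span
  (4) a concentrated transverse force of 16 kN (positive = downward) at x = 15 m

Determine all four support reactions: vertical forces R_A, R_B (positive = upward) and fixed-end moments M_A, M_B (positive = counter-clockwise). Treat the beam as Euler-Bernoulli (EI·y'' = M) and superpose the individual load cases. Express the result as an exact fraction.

R_A = -54263/270 kN, M_A = -18134/27 kN·m, R_B = -49147/270 kN, M_B = 16645/27 kN·m

Load 1 — point force P=-19 kN at a=20/3 m (b=L-a=40/3):
  R_A = Pb²(3a+b)/L³ = (-19)·(40/3)²·(3·(20/3)+(40/3))/20³ = -380/27 kN
  M_A = Pab²/L² = (-19)·(20/3)·(40/3)²/20² = -1520/27 kN·m
  R_B = Pa²(a+3b)/L³ = (-19)·(20/3)²·((20/3)+3·(40/3))/20³ = -133/27 kN
  M_B = -Pa²b/L² = -(-19)·(20/3)²·(40/3)/20² = 760/27 kN·m
Load 2 — applied couple M₀=9 kN·m at a=40/3 m (b=L-a=20/3):
  R_A = 6M₀ab/L³ = 6·9·(40/3)·(20/3)/20³ = 3/5 kN
  M_A = M₀b(2a-b)/L² = 9·(20/3)·(2·(40/3)-(20/3))/20² = 3 kN·m
  R_B = -6M₀ab/L³ = -6·9·(40/3)·(20/3)/20³ = -3/5 kN
  M_B = M₀a(2b-a)/L² = 9·(40/3)·(2·(20/3)-(40/3))/20² = 0 kN·m
Load 3 — uniform load w=-19 kN/m over full span:
  R_A = wL/2 = (-19)·20/2 = -190 kN
  M_A = wL²/12 = (-19)·20²/12 = -1900/3 kN·m
  R_B = wL/2 = (-19)·20/2 = -190 kN
  M_B = -wL²/12 = -(-19)·20²/12 = 1900/3 kN·m
Load 4 — point force P=16 kN at a=15 m (b=L-a=5):
  R_A = Pb²(3a+b)/L³ = 16·5²·(3·15+5)/20³ = 5/2 kN
  M_A = Pab²/L² = 16·15·5²/20² = 15 kN·m
  R_B = Pa²(a+3b)/L³ = 16·15²·(15+3·5)/20³ = 27/2 kN
  M_B = -Pa²b/L² = -16·15²·5/20² = -45 kN·m
Superposition: R_A = -54263/270 kN, M_A = -18134/27 kN·m, R_B = -49147/270 kN, M_B = 16645/27 kN·m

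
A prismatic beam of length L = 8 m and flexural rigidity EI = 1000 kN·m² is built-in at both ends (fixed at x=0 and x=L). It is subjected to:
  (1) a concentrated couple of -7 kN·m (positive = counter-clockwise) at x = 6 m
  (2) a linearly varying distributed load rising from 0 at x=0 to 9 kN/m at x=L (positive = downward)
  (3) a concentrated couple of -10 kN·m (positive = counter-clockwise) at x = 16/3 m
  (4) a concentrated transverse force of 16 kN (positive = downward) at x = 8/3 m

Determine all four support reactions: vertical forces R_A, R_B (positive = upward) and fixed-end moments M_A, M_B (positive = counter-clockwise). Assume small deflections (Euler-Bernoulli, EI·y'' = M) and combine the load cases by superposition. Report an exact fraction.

Load 1 — applied couple M₀=-7 kN·m at a=6 m (b=L-a=2):
  R_A = 6M₀ab/L³ = 6·(-7)·6·2/8³ = -63/64 kN
  M_A = M₀b(2a-b)/L² = (-7)·2·(2·6-2)/8² = -35/16 kN·m
  R_B = -6M₀ab/L³ = -6·(-7)·6·2/8³ = 63/64 kN
  M_B = M₀a(2b-a)/L² = (-7)·6·(2·2-6)/8² = 21/16 kN·m
Load 2 — triangular load w₀=9 kN/m (0→w₀ over full span):
  R_A = 3w₀L/20 = 3·9·8/20 = 54/5 kN
  M_A = w₀L²/30 = 9·8²/30 = 96/5 kN·m
  R_B = 7w₀L/20 = 7·9·8/20 = 126/5 kN
  M_B = -w₀L²/20 = -9·8²/20 = -144/5 kN·m
Load 3 — applied couple M₀=-10 kN·m at a=16/3 m (b=L-a=8/3):
  R_A = 6M₀ab/L³ = 6·(-10)·(16/3)·(8/3)/8³ = -5/3 kN
  M_A = M₀b(2a-b)/L² = (-10)·(8/3)·(2·(16/3)-(8/3))/8² = -10/3 kN·m
  R_B = -6M₀ab/L³ = -6·(-10)·(16/3)·(8/3)/8³ = 5/3 kN
  M_B = M₀a(2b-a)/L² = (-10)·(16/3)·(2·(8/3)-(16/3))/8² = 0 kN·m
Load 4 — point force P=16 kN at a=8/3 m (b=L-a=16/3):
  R_A = Pb²(3a+b)/L³ = 16·(16/3)²·(3·(8/3)+(16/3))/8³ = 320/27 kN
  M_A = Pab²/L² = 16·(8/3)·(16/3)²/8² = 512/27 kN·m
  R_B = Pa²(a+3b)/L³ = 16·(8/3)²·((8/3)+3·(16/3))/8³ = 112/27 kN
  M_B = -Pa²b/L² = -16·(8/3)²·(16/3)/8² = -256/27 kN·m
Superposition: R_A = 172807/8640 kN, M_A = 70507/2160 kN·m, R_B = 276473/8640 kN, M_B = -79853/2160 kN·m

R_A = 172807/8640 kN, M_A = 70507/2160 kN·m, R_B = 276473/8640 kN, M_B = -79853/2160 kN·m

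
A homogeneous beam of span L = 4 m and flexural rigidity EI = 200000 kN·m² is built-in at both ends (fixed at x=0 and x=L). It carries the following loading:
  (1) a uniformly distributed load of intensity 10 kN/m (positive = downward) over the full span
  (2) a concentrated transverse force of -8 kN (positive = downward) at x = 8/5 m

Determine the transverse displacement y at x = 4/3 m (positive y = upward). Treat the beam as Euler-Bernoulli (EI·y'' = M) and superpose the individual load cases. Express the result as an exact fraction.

y(4/3) = -1528/94921875 m

Load 1 — uniform load w=10 kN/m over full span:
  y_1 = -wx²(L-x)²/(24EI) = -10·(4/3)²·(4-(4/3))²/(24·200000) = -4/151875 m
Load 2 — point force P=-8 kN at a=8/5 m (b=L-a=12/5):
  y_2 = -Pb²x²(3aL-(3a+b)x)/(6L³EI)  [x≤a] = -(-8)·(12/5)²·(4/3)²·(3·(8/5)·4-(3·(8/5)+(12/5))·(4/3))/(6·4³·200000) = 4/390625 m
Superposition: y = Σ y_i = -1528/94921875 m ≈ -0.000016 m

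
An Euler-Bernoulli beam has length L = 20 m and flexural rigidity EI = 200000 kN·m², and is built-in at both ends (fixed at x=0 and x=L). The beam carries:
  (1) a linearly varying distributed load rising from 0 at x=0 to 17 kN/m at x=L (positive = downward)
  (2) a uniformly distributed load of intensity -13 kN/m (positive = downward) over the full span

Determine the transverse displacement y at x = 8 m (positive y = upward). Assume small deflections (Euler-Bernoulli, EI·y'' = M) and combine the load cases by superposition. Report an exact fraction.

y(8) = 726/78125 m

Load 1 — triangular load w₀=17 kN/m (0→w₀ over full span):
  y_1 = -w₀x²(L-x)²(x+2L)/(120LEI) = -17·8²·(20-8)²·(8+2·20)/(120·20·200000) = -1224/78125 m
Load 2 — uniform load w=-13 kN/m over full span:
  y_2 = -wx²(L-x)²/(24EI) = -(-13)·8²·(20-8)²/(24·200000) = 78/3125 m
Superposition: y = Σ y_i = 726/78125 m ≈ 0.009293 m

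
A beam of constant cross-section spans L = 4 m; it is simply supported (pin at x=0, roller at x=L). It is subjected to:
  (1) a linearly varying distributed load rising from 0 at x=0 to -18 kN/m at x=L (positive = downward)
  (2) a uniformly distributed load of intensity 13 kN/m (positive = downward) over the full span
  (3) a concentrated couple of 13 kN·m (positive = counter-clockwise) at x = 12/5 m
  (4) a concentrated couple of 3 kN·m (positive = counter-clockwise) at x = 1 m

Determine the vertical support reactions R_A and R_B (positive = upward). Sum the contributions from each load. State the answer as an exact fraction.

R_A = 18 kN, R_B = -2 kN

Load 1 — triangular load w₀=-18 kN/m (0→w₀ over full span):
  R_A = w₀L/6 = (-18)·4/6 = -12 kN
  R_B = w₀L/3 = (-18)·4/3 = -24 kN
Load 2 — uniform load w=13 kN/m over full span:
  R_A = wL/2 = 13·4/2 = 26 kN
  R_B = wL/2 = 13·4/2 = 26 kN
Load 3 — applied couple M₀=13 kN·m at a=12/5 m (b=L-a=8/5):
  R_A = M₀/L = 13/4 kN
  R_B = -M₀/L = -13/4 kN
Load 4 — applied couple M₀=3 kN·m at a=1 m (b=L-a=3):
  R_A = M₀/L = 3/4 kN
  R_B = -M₀/L = -3/4 kN
Superposition: R_A = 18 kN, R_B = -2 kN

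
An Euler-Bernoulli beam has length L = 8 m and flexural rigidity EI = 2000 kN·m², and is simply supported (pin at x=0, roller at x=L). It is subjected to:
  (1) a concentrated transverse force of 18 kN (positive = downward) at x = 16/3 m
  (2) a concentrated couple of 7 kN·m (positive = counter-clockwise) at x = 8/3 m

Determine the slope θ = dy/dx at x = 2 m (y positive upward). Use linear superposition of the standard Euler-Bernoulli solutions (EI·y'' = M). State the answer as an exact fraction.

Load 1 — point force P=18 kN at a=16/3 m (b=L-a=8/3):
  θ_1 = -Pb(L²-b²-3x²)/(6LEI)  [x≤a] = -18·(8/3)·(8²-(8/3)²-3·2²)/(6·8·2000) = -101/4500 rad
Load 2 — applied couple M₀=7 kN·m at a=8/3 m (b=L-a=16/3):
  θ_2 = (M₀x²/(2L)+C₁)/EI  [x≤a] with C₁=M₀(3b²-L²)/(6L)=28/9 = (7·2²/(2·8)+(28/9))/2000 = 7/2880 rad
Superposition: θ = Σ θ_i = -1441/72000 rad ≈ -0.020014 rad

θ(2) = -1441/72000 rad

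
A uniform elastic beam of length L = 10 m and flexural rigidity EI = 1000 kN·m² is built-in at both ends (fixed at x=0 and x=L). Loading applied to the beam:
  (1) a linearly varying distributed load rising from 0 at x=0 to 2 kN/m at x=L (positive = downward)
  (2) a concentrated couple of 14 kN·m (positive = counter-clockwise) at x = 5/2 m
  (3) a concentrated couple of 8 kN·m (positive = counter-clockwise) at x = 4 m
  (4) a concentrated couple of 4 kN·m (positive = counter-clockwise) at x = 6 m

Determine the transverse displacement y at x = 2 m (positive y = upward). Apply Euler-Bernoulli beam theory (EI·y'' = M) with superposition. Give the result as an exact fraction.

Load 1 — triangular load w₀=2 kN/m (0→w₀ over full span):
  y_1 = -w₀x²(L-x)²(x+2L)/(120LEI) = -2·2²·(10-2)²·(2+2·10)/(120·10·1000) = -88/9375 m
Load 2 — applied couple M₀=14 kN·m at a=5/2 m (b=L-a=15/2):
  y_2 = (R_Ax³/6 - M_Ax²/2)/EI  [x≤a] with R_A=63/40, M_A=-21/8 = ((63/40)·2³/6 - (-21/8)·2²/2)/1000 = 147/20000 m
Load 3 — applied couple M₀=8 kN·m at a=4 m (b=L-a=6):
  y_3 = (R_Ax³/6 - M_Ax²/2)/EI  [x≤a] with R_A=144/125, M_A=24/25 = ((144/125)·2³/6 - (24/25)·2²/2)/1000 = -6/15625 m
Load 4 — applied couple M₀=4 kN·m at a=6 m (b=L-a=4):
  y_4 = (R_Ax³/6 - M_Ax²/2)/EI  [x≤a] with R_A=72/125, M_A=32/25 = ((72/125)·2³/6 - (32/25)·2²/2)/1000 = -28/15625 m
Superposition: y = Σ y_i = -6319/1500000 m ≈ -0.004213 m

y(2) = -6319/1500000 m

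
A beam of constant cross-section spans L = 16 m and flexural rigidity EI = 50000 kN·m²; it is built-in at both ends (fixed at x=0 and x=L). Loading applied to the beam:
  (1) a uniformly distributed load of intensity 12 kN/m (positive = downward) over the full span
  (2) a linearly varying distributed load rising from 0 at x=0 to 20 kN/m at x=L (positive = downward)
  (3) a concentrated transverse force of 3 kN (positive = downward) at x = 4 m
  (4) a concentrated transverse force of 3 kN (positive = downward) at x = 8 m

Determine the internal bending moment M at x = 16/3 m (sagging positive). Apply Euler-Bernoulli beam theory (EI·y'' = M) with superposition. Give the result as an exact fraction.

M(16/3) = 46595/324 kN·m

Load 1 — uniform load w=12 kN/m over full span:
  M_1 = wLx/2 - wL²/12 - wx²/2 = 12·16·(16/3)/2 - 12·16²/12 - 12·(16/3)²/2 = 256/3 kN·m
Load 2 — triangular load w₀=20 kN/m (0→w₀ over full span):
  M_2 = 3w₀Lx/20 - w₀L²/30 - w₀x³/(6L) = 3·20·16·(16/3)/20 - 20·16²/30 - 20·(16/3)³/(6·16) = 4352/81 kN·m
Load 3 — point force P=3 kN at a=4 m (b=L-a=12):
  M_3 = Pa²(a+3b)(L-x)/L³ - Pa²b/L²  [x>a] = 3·4²·(4+3·12)·(16-(16/3))/16³ - 3·4²·12/16² = 11/4 kN·m
Load 4 — point force P=3 kN at a=8 m (b=L-a=8):
  M_4 = Pb²(3a+b)x/L³ - Pab²/L²  [x≤a] = 3·8²·(3·8+8)·(16/3)/16³ - 3·8·8²/16² = 2 kN·m
Superposition: M = Σ M_i = 46595/324 kN·m ≈ 143.811728 kN·m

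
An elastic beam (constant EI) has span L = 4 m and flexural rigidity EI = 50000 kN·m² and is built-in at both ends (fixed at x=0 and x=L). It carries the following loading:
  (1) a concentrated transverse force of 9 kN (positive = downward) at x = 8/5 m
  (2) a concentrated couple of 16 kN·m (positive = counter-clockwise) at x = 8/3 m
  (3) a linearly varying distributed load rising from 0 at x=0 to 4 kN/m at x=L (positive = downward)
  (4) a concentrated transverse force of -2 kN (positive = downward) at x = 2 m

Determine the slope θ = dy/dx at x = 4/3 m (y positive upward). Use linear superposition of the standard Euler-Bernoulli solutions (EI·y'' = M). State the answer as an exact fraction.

θ(4/3) = -34147/379687500 rad

Load 1 — point force P=9 kN at a=8/5 m (b=L-a=12/5):
  θ_1 = -Pb²x(2aL-(3a+b)x)/(2L³EI)  [x≤a] = -9·(12/5)²·(4/3)·(2·(8/5)·4-(3·(8/5)+(12/5))·(4/3))/(2·4³·50000) = -27/781250 rad
Load 2 — applied couple M₀=16 kN·m at a=8/3 m (b=L-a=4/3):
  θ_2 = (R_Ax²/2 - M_Ax)/EI  [x≤a] with R_A=16/3, M_A=16/3 = ((16/3)·(4/3)²/2 - (16/3)·(4/3))/50000 = -4/84375 rad
Load 3 — triangular load w₀=4 kN/m (0→w₀ over full span):
  θ_3 = -w₀(2x(L-x)(L-2x)(x+2L)+x²(L-x)²)/(120LEI) = -4·(2·(4/3)·(4-(4/3))·(4-2·(4/3))·((4/3)+2·4)+(4/3)²·(4-(4/3))²)/(120·4·50000) = -64/3796875 rad
Load 4 — point force P=-2 kN at a=2 m (b=L-a=2):
  θ_4 = -Pb²x(2aL-(3a+b)x)/(2L³EI)  [x≤a] = -(-2)·2²·(4/3)·(2·2·4-(3·2+2)·(4/3))/(2·4³·50000) = 1/112500 rad
Superposition: θ = Σ θ_i = -34147/379687500 rad ≈ -0.000090 rad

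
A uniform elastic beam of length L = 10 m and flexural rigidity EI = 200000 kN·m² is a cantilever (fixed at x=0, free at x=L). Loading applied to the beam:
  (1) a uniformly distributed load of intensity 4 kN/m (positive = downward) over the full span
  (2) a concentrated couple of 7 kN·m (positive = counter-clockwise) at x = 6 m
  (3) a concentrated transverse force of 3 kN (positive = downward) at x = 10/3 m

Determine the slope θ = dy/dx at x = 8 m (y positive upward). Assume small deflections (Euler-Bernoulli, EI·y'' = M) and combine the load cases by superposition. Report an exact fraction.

Load 1 — uniform load w=4 kN/m over full span:
  θ_1 = -wx(x²-3Lx+3L²)/(6EI) = -4·8·(8²-3·10·8+3·10²)/(6·200000) = -31/9375 rad
Load 2 — applied couple M₀=7 kN·m at a=6 m (b=L-a=4):
  θ_2 = M₀a/EI  [x>a] = 7·6/200000 = 21/100000 rad
Load 3 — point force P=3 kN at a=10/3 m (b=L-a=20/3):
  θ_3 = -Pa²/(2EI)  [x>a] = -3·(10/3)²/(2·200000) = -1/12000 rad
Superposition: θ = Σ θ_i = -159/50000 rad ≈ -0.003180 rad

θ(8) = -159/50000 rad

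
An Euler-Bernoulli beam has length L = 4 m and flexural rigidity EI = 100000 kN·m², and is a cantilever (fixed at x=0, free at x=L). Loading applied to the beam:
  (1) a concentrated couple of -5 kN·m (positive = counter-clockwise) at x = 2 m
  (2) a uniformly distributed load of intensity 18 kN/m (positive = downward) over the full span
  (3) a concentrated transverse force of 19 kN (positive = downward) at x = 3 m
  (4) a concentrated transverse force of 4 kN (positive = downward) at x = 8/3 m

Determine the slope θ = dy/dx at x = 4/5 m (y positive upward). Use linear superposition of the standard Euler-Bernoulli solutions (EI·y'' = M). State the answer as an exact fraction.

θ(4/5) = -1693/1171875 rad

Load 1 — applied couple M₀=-5 kN·m at a=2 m (b=L-a=2):
  θ_1 = M₀x/EI  [x≤a] = (-5)·(4/5)/100000 = -1/25000 rad
Load 2 — uniform load w=18 kN/m over full span:
  θ_2 = -wx(x²-3Lx+3L²)/(6EI) = -18·(4/5)·((4/5)²-3·4·(4/5)+3·4²)/(6·100000) = -366/390625 rad
Load 3 — point force P=19 kN at a=3 m (b=L-a=1):
  θ_3 = -Px(2a-x)/(2EI)  [x≤a] = -19·(4/5)·(2·3-(4/5))/(2·100000) = -247/625000 rad
Load 4 — point force P=4 kN at a=8/3 m (b=L-a=4/3):
  θ_4 = -Px(2a-x)/(2EI)  [x≤a] = -4·(4/5)·(2·(8/3)-(4/5))/(2·100000) = -17/234375 rad
Superposition: θ = Σ θ_i = -1693/1171875 rad ≈ -0.001445 rad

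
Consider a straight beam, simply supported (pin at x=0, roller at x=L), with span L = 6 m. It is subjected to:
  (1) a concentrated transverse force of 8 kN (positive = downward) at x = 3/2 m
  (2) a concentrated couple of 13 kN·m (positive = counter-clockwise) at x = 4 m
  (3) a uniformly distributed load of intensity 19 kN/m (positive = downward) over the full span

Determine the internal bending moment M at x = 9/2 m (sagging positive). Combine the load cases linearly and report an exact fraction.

Load 1 — point force P=8 kN at a=3/2 m (b=L-a=9/2):
  M_1 = Pa(L-x)/L  [x>a] = 8·(3/2)·(6-(9/2))/6 = 3 kN·m
Load 2 — applied couple M₀=13 kN·m at a=4 m (b=L-a=2):
  M_2 = M₀x/L - M₀  [x>a] = 13·(9/2)/6 - 13 = -13/4 kN·m
Load 3 — uniform load w=19 kN/m over full span:
  M_3 = wx(L-x)/2 = 19·(9/2)·(6-(9/2))/2 = 513/8 kN·m
Superposition: M = Σ M_i = 511/8 kN·m ≈ 63.875000 kN·m

M(9/2) = 511/8 kN·m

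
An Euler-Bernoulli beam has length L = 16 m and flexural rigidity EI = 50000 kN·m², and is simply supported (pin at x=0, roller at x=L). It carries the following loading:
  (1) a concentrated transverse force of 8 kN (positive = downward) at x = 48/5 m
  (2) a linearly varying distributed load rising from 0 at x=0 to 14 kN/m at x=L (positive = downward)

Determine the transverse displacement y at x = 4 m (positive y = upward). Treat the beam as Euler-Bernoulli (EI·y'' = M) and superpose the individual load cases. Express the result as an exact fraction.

Load 1 — point force P=8 kN at a=48/5 m (b=L-a=32/5):
  y_1 = -Pbx(L²-b²-x²)/(6LEI)  [x≤a] = -8·(32/5)·4·(16²-(32/5)²-4²)/(6·16·50000) = -9952/1171875 m
Load 2 — triangular load w₀=14 kN/m (0→w₀ over full span):
  y_2 = -w₀x(7L⁴-10L²x²+3x⁴)/(360LEI) = -14·4·(7·16⁴-10·16²·4²+3·4⁴)/(360·16·50000) = -763/9375 m
Superposition: y = Σ y_i = -35109/390625 m ≈ -0.089879 m

y(4) = -35109/390625 m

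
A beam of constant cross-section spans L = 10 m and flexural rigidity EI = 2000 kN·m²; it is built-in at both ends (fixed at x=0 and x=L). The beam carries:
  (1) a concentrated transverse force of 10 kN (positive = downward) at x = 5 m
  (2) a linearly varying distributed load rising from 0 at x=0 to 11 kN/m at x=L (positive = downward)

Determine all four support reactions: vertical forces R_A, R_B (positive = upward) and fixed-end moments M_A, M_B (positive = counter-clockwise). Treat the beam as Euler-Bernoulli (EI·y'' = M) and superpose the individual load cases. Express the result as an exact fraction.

Load 1 — point force P=10 kN at a=5 m (b=L-a=5):
  R_A = Pb²(3a+b)/L³ = 10·5²·(3·5+5)/10³ = 5 kN
  M_A = Pab²/L² = 10·5·5²/10² = 25/2 kN·m
  R_B = Pa²(a+3b)/L³ = 10·5²·(5+3·5)/10³ = 5 kN
  M_B = -Pa²b/L² = -10·5²·5/10² = -25/2 kN·m
Load 2 — triangular load w₀=11 kN/m (0→w₀ over full span):
  R_A = 3w₀L/20 = 3·11·10/20 = 33/2 kN
  M_A = w₀L²/30 = 11·10²/30 = 110/3 kN·m
  R_B = 7w₀L/20 = 7·11·10/20 = 77/2 kN
  M_B = -w₀L²/20 = -11·10²/20 = -55 kN·m
Superposition: R_A = 43/2 kN, M_A = 295/6 kN·m, R_B = 87/2 kN, M_B = -135/2 kN·m

R_A = 43/2 kN, M_A = 295/6 kN·m, R_B = 87/2 kN, M_B = -135/2 kN·m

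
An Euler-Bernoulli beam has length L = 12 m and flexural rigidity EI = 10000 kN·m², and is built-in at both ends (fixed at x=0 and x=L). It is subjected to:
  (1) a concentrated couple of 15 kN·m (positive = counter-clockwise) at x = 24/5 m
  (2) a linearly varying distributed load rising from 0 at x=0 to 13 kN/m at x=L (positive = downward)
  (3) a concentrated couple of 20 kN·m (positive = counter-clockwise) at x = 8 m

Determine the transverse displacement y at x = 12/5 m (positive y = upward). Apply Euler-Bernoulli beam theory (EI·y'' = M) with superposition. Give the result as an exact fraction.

Load 1 — applied couple M₀=15 kN·m at a=24/5 m (b=L-a=36/5):
  y_1 = (R_Ax³/6 - M_Ax²/2)/EI  [x≤a] with R_A=9/5, M_A=9/5 = ((9/5)·(12/5)³/6 - (9/5)·(12/5)²/2)/10000 = -81/781250 m
Load 2 — triangular load w₀=13 kN/m (0→w₀ over full span):
  y_2 = -w₀x²(L-x)²(x+2L)/(120LEI) = -13·(12/5)²·(12-(12/5))²·((12/5)+2·12)/(120·12·10000) = -123552/9765625 m
Load 3 — applied couple M₀=20 kN·m at a=8 m (b=L-a=4):
  y_3 = (R_Ax³/6 - M_Ax²/2)/EI  [x≤a] with R_A=20/9, M_A=20/3 = ((20/9)·(12/5)³/6 - (20/3)·(12/5)²/2)/10000 = -22/15625 m
Superposition: y = Σ y_i = -276629/19531250 m ≈ -0.014163 m

y(12/5) = -276629/19531250 m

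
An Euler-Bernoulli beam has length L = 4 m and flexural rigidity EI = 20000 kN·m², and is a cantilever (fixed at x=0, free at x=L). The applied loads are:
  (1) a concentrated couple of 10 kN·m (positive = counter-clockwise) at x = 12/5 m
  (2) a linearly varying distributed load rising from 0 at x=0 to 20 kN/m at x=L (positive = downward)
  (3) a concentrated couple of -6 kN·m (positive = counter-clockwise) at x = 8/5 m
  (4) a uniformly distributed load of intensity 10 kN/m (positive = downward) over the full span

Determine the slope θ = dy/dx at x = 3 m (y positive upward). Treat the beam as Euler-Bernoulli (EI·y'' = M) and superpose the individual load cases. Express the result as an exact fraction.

Load 1 — applied couple M₀=10 kN·m at a=12/5 m (b=L-a=8/5):
  θ_1 = M₀a/EI  [x>a] = 10·(12/5)/20000 = 3/2500 rad
Load 2 — triangular load w₀=20 kN/m (0→w₀ over full span):
  θ_2 = (w₀Lx²/4-w₀L²x/3-w₀x⁴/(24L))/EI = (20·4·3²/4-20·4²·3/3-20·3⁴/(24·4))/20000 = -251/32000 rad
Load 3 — applied couple M₀=-6 kN·m at a=8/5 m (b=L-a=12/5):
  θ_3 = M₀a/EI  [x>a] = (-6)·(8/5)/20000 = -3/6250 rad
Load 4 — uniform load w=10 kN/m over full span:
  θ_4 = -wx(x²-3Lx+3L²)/(6EI) = -10·3·(3²-3·4·3+3·4²)/(6·20000) = -21/4000 rad
Superposition: θ = Σ θ_i = -9899/800000 rad ≈ -0.012374 rad

θ(3) = -9899/800000 rad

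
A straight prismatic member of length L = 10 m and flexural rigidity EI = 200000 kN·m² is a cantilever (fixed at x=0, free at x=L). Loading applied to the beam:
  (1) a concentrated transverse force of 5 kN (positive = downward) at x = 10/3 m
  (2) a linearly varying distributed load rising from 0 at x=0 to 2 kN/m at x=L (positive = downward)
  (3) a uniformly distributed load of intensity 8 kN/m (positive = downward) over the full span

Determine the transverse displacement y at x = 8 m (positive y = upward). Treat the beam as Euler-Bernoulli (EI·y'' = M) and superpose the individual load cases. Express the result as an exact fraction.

Load 1 — point force P=5 kN at a=10/3 m (b=L-a=20/3):
  y_1 = -Pa²(3x-a)/(6EI)  [x>a] = -5·(10/3)²·(3·8-(10/3))/(6·200000) = -31/32400 m
Load 2 — triangular load w₀=2 kN/m (0→w₀ over full span):
  y_2 = (w₀Lx³/12-w₀L²x²/6-w₀x⁵/(120L))/EI = (2·10·8³/12-2·10²·8²/6-2·8⁵/(120·10))/200000 = -1564/234375 m
Load 3 — uniform load w=8 kN/m over full span:
  y_3 = -wx²(x²-4Lx+6L²)/(24EI) = -8·8²·(8²-4·10·8+6·10²)/(24·200000) = -344/9375 m
Superposition: y = Σ y_i = -4487723/101250000 m ≈ -0.044323 m

y(8) = -4487723/101250000 m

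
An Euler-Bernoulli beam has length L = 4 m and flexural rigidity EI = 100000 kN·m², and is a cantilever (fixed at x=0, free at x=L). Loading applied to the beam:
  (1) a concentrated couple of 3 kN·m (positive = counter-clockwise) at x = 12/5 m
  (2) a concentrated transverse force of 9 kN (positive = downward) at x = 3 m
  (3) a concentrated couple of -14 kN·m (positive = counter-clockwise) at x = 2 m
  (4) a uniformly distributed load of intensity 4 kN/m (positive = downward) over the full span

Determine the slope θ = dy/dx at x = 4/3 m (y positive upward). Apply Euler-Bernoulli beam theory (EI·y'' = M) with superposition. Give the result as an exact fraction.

θ(4/3) = -184/253125 rad

Load 1 — applied couple M₀=3 kN·m at a=12/5 m (b=L-a=8/5):
  θ_1 = M₀x/EI  [x≤a] = 3·(4/3)/100000 = 1/25000 rad
Load 2 — point force P=9 kN at a=3 m (b=L-a=1):
  θ_2 = -Px(2a-x)/(2EI)  [x≤a] = -9·(4/3)·(2·3-(4/3))/(2·100000) = -7/25000 rad
Load 3 — applied couple M₀=-14 kN·m at a=2 m (b=L-a=2):
  θ_3 = M₀x/EI  [x≤a] = (-14)·(4/3)/100000 = -7/37500 rad
Load 4 — uniform load w=4 kN/m over full span:
  θ_4 = -wx(x²-3Lx+3L²)/(6EI) = -4·(4/3)·((4/3)²-3·4·(4/3)+3·4²)/(6·100000) = -76/253125 rad
Superposition: θ = Σ θ_i = -184/253125 rad ≈ -0.000727 rad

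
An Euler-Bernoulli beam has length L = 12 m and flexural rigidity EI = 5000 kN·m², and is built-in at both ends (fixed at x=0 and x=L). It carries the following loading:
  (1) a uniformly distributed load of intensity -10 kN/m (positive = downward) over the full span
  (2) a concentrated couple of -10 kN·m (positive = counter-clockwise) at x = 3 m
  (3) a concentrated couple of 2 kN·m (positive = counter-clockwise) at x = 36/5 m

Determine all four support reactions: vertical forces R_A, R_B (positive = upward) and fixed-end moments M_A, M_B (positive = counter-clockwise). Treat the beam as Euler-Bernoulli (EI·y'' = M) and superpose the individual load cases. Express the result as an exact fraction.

Load 1 — uniform load w=-10 kN/m over full span:
  R_A = wL/2 = (-10)·12/2 = -60 kN
  M_A = wL²/12 = (-10)·12²/12 = -120 kN·m
  R_B = wL/2 = (-10)·12/2 = -60 kN
  M_B = -wL²/12 = -(-10)·12²/12 = 120 kN·m
Load 2 — applied couple M₀=-10 kN·m at a=3 m (b=L-a=9):
  R_A = 6M₀ab/L³ = 6·(-10)·3·9/12³ = -15/16 kN
  M_A = M₀b(2a-b)/L² = (-10)·9·(2·3-9)/12² = 15/8 kN·m
  R_B = -6M₀ab/L³ = -6·(-10)·3·9/12³ = 15/16 kN
  M_B = M₀a(2b-a)/L² = (-10)·3·(2·9-3)/12² = -25/8 kN·m
Load 3 — applied couple M₀=2 kN·m at a=36/5 m (b=L-a=24/5):
  R_A = 6M₀ab/L³ = 6·2·(36/5)·(24/5)/12³ = 6/25 kN
  M_A = M₀b(2a-b)/L² = 2·(24/5)·(2·(36/5)-(24/5))/12² = 16/25 kN·m
  R_B = -6M₀ab/L³ = -6·2·(36/5)·(24/5)/12³ = -6/25 kN
  M_B = M₀a(2b-a)/L² = 2·(36/5)·(2·(24/5)-(36/5))/12² = 6/25 kN·m
Superposition: R_A = -24279/400 kN, M_A = -23497/200 kN·m, R_B = -23721/400 kN, M_B = 23423/200 kN·m

R_A = -24279/400 kN, M_A = -23497/200 kN·m, R_B = -23721/400 kN, M_B = 23423/200 kN·m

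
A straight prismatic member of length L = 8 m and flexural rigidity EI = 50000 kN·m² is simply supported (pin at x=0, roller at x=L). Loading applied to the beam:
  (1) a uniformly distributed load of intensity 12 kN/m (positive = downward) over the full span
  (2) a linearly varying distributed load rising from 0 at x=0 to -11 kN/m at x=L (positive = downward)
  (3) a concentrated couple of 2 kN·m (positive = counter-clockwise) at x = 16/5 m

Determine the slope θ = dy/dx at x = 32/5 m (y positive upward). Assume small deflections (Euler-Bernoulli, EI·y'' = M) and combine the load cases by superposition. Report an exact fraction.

Load 1 — uniform load w=12 kN/m over full span:
  θ_1 = -w(L³-6Lx²+4x³)/(24EI) = -12·(8³-6·8·(32/5)²+4·(32/5)³)/(24·50000) = 1584/390625 rad
Load 2 — triangular load w₀=-11 kN/m (0→w₀ over full span):
  θ_2 = -w₀(7L⁴-30L²x²+15x⁴)/(360LEI) = -(-11)·(7·8⁴-30·8²·(32/5)²+15·(32/5)⁴)/(360·8·50000) = -33308/17578125 rad
Load 3 — applied couple M₀=2 kN·m at a=16/5 m (b=L-a=24/5):
  θ_3 = (M₀x²/(2L)-M₀(x-a)+C₁)/EI  [x>a] with C₁=M₀(3b²-L²)/(6L)=16/75 = (2·(32/5)²/(2·8)-2·((32/5)-(16/5))+(16/75))/50000 = -1/46875 rad
Superposition: θ = Σ θ_i = 37597/17578125 rad ≈ 0.002139 rad

θ(32/5) = 37597/17578125 rad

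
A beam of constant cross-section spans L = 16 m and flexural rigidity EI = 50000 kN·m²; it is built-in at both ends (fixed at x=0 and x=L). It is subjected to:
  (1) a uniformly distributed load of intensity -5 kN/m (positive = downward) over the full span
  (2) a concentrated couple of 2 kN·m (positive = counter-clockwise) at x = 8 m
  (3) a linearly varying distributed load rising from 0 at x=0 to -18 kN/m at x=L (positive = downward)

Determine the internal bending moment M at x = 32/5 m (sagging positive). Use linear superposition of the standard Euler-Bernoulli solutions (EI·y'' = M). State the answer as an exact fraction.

Load 1 — uniform load w=-5 kN/m over full span:
  M_1 = wLx/2 - wL²/12 - wx²/2 = (-5)·16·(32/5)/2 - (-5)·16²/12 - (-5)·(32/5)²/2 = -704/15 kN·m
Load 2 — applied couple M₀=2 kN·m at a=8 m (b=L-a=8):
  M_2 = R_Ax - M_A  [x≤a] with R_A=3/16, M_A=1/2 = (3/16)·(32/5) - (1/2) = 7/10 kN·m
Load 3 — triangular load w₀=-18 kN/m (0→w₀ over full span):
  M_3 = 3w₀Lx/20 - w₀L²/30 - w₀x³/(6L) = 3·(-18)·16·(32/5)/20 - (-18)·16²/30 - (-18)·(32/5)³/(6·16) = -9216/125 kN·m
Superposition: M = Σ M_i = -89971/750 kN·m ≈ -119.961333 kN·m

M(32/5) = -89971/750 kN·m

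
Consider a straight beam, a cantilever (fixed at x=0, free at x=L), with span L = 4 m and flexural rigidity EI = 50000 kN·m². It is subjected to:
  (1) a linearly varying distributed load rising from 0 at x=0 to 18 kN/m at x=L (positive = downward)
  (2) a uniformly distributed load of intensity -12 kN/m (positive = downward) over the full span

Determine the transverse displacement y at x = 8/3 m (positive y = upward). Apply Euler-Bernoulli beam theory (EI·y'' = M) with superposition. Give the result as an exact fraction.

Load 1 — triangular load w₀=18 kN/m (0→w₀ over full span):
  y_1 = (w₀Lx³/12-w₀L²x²/6-w₀x⁵/(120L))/EI = (18·4·(8/3)³/12-18·4²·(8/3)²/6-18·(8/3)⁵/(120·4))/50000 = -5888/1265625 m
Load 2 — uniform load w=-12 kN/m over full span:
  y_2 = -wx²(x²-4Lx+6L²)/(24EI) = -(-12)·(8/3)²·((8/3)²-4·4·(8/3)+6·4²)/(24·50000) = 1088/253125 m
Superposition: y = Σ y_i = -448/1265625 m ≈ -0.000354 m

y(8/3) = -448/1265625 m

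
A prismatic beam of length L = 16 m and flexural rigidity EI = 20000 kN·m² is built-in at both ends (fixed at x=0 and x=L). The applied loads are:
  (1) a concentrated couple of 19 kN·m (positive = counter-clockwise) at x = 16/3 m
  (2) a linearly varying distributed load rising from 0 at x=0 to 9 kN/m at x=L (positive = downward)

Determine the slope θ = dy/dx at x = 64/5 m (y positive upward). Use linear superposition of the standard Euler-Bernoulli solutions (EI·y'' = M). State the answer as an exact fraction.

θ(64/5) = 5669/781250 rad

Load 1 — applied couple M₀=19 kN·m at a=16/3 m (b=L-a=32/3):
  θ_1 = (R_Ax²/2 - M_Ax - M₀(x-a))/EI  [x>a] with R_A=19/12, M_A=0 = ((19/12)·(64/5)²/2 - 0·(64/5) - 19·((64/5)-(16/3)))/20000 = -19/31250 rad
Load 2 — triangular load w₀=9 kN/m (0→w₀ over full span):
  θ_2 = -w₀(2x(L-x)(L-2x)(x+2L)+x²(L-x)²)/(120LEI) = -9·(2·(64/5)·(16-(64/5))·(16-2·(64/5))·((64/5)+2·16)+(64/5)²·(16-(64/5))²)/(120·16·20000) = 3072/390625 rad
Superposition: θ = Σ θ_i = 5669/781250 rad ≈ 0.007256 rad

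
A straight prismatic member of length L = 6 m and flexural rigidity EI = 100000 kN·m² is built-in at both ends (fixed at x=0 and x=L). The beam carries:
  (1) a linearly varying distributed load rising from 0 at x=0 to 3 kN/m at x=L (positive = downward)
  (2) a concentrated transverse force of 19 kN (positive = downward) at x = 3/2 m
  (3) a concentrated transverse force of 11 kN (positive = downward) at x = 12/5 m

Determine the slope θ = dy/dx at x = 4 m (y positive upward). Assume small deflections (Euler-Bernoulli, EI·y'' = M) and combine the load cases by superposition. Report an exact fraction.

Load 1 — triangular load w₀=3 kN/m (0→w₀ over full span):
  θ_1 = -w₀(2x(L-x)(L-2x)(x+2L)+x²(L-x)²)/(120LEI) = -3·(2·4·(6-4)·(6-2·4)·(4+2·6)+4²·(6-4)²)/(120·6·100000) = 7/375000 rad
Load 2 — point force P=19 kN at a=3/2 m (b=L-a=9/2):
  θ_2 = Pa²(L-x)(2bL-(3b+a)(L-x))/(2L³EI)  [x>a] = 19·(3/2)²·(6-4)·(2·(9/2)·6-(3·(9/2)+(3/2))·(6-4))/(2·6³·100000) = 19/400000 rad
Load 3 — point force P=11 kN at a=12/5 m (b=L-a=18/5):
  θ_3 = Pa²(L-x)(2bL-(3b+a)(L-x))/(2L³EI)  [x>a] = 11·(12/5)²·(6-4)·(2·(18/5)·6-(3·(18/5)+(12/5))·(6-4))/(2·6³·100000) = 77/1562500 rad
Superposition: θ = Σ θ_i = 17317/150000000 rad ≈ 0.000115 rad

θ(4) = 17317/150000000 rad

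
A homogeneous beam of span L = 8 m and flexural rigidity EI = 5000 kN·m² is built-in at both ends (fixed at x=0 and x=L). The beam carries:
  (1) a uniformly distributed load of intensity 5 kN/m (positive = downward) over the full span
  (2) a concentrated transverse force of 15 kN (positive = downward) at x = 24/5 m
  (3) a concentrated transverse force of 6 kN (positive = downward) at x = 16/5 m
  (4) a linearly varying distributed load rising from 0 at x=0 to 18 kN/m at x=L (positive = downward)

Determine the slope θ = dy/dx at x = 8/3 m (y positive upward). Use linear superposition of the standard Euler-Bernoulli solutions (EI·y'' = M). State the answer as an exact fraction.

Load 1 — uniform load w=5 kN/m over full span:
  θ_1 = -wx(L-x)(L-2x)/(12EI) = -5·(8/3)·(8-(8/3))·(8-2·(8/3))/(12·5000) = -32/10125 rad
Load 2 — point force P=15 kN at a=24/5 m (b=L-a=16/5):
  θ_2 = -Pb²x(2aL-(3a+b)x)/(2L³EI)  [x≤a] = -15·(16/5)²·(8/3)·(2·(24/5)·8-(3·(24/5)+(16/5))·(8/3))/(2·8³·5000) = -112/46875 rad
Load 3 — point force P=6 kN at a=16/5 m (b=L-a=24/5):
  θ_3 = -Pb²x(2aL-(3a+b)x)/(2L³EI)  [x≤a] = -6·(24/5)²·(8/3)·(2·(16/5)·8-(3·(16/5)+(24/5))·(8/3))/(2·8³·5000) = -72/78125 rad
Load 4 — triangular load w₀=18 kN/m (0→w₀ over full span):
  θ_4 = -w₀(2x(L-x)(L-2x)(x+2L)+x²(L-x)²)/(120LEI) = -18·(2·(8/3)·(8-(8/3))·(8-2·(8/3))·((8/3)+2·8)+(8/3)²·(8-(8/3))²)/(120·8·5000) = -512/84375 rad
Superposition: θ = Σ θ_i = -79352/6328125 rad ≈ -0.012540 rad

θ(8/3) = -79352/6328125 rad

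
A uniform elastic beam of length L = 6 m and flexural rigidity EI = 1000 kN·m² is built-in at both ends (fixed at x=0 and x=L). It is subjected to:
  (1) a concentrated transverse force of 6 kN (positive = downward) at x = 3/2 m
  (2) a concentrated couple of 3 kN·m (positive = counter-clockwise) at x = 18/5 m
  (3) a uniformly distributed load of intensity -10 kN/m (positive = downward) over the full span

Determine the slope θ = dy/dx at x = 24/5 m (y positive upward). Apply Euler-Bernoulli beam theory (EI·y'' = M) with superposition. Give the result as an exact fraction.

θ(24/5) = -39609/2500000 rad

Load 1 — point force P=6 kN at a=3/2 m (b=L-a=9/2):
  θ_1 = Pa²(L-x)(2bL-(3b+a)(L-x))/(2L³EI)  [x>a] = 6·(3/2)²·(6-(24/5))·(2·(9/2)·6-(3·(9/2)+(3/2))·(6-(24/5)))/(2·6³·1000) = 27/20000 rad
Load 2 — applied couple M₀=3 kN·m at a=18/5 m (b=L-a=12/5):
  θ_2 = (R_Ax²/2 - M_Ax - M₀(x-a))/EI  [x>a] with R_A=18/25, M_A=24/25 = ((18/25)·(24/5)²/2 - (24/25)·(24/5) - 3·((24/5)-(18/5)))/1000 = 27/312500 rad
Load 3 — uniform load w=-10 kN/m over full span:
  θ_3 = -wx(L-x)(L-2x)/(12EI) = -(-10)·(24/5)·(6-(24/5))·(6-2·(24/5))/(12·1000) = -54/3125 rad
Superposition: θ = Σ θ_i = -39609/2500000 rad ≈ -0.015844 rad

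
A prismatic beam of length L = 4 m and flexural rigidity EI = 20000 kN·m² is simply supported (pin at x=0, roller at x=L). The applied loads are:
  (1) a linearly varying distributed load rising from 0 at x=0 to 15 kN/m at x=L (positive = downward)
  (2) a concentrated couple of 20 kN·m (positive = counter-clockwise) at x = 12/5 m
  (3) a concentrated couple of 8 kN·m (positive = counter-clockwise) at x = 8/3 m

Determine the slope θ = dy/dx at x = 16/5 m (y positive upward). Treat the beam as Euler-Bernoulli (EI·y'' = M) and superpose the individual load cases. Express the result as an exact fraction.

Load 1 — triangular load w₀=15 kN/m (0→w₀ over full span):
  θ_1 = -w₀(7L⁴-30L²x²+15x⁴)/(360LEI) = -15·(7·4⁴-30·4²·(16/5)²+15·(16/5)⁴)/(360·4·20000) = 757/937500 rad
Load 2 — applied couple M₀=20 kN·m at a=12/5 m (b=L-a=8/5):
  θ_2 = (M₀x²/(2L)-M₀(x-a)+C₁)/EI  [x>a] with C₁=M₀(3b²-L²)/(6L)=-104/15 = (20·(16/5)²/(2·4)-20·((16/5)-(12/5))+(-104/15))/20000 = 1/7500 rad
Load 3 — applied couple M₀=8 kN·m at a=8/3 m (b=L-a=4/3):
  θ_3 = (M₀x²/(2L)-M₀(x-a)+C₁)/EI  [x>a] with C₁=M₀(3b²-L²)/(6L)=-32/9 = (8·(16/5)²/(2·4)-8·((16/5)-(8/3))+(-32/9))/20000 = 17/140625 rad
Superposition: θ = Σ θ_i = 1493/1406250 rad ≈ 0.001062 rad

θ(16/5) = 1493/1406250 rad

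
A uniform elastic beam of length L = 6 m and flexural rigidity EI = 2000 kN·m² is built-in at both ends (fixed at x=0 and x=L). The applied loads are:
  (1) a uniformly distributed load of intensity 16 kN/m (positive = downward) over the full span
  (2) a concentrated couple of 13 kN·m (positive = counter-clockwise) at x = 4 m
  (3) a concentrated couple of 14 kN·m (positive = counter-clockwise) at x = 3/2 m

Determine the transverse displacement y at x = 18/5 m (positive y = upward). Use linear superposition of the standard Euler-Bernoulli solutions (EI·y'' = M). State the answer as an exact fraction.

y(18/5) = -30519/1250000 m

Load 1 — uniform load w=16 kN/m over full span:
  y_1 = -wx²(L-x)²/(24EI) = -16·(18/5)²·(6-(18/5))²/(24·2000) = -1944/78125 m
Load 2 — applied couple M₀=13 kN·m at a=4 m (b=L-a=2):
  y_2 = (R_Ax³/6 - M_Ax²/2)/EI  [x≤a] with R_A=26/9, M_A=13/3 = ((26/9)·(18/5)³/6 - (13/3)·(18/5)²/2)/2000 = -351/125000 m
Load 3 — applied couple M₀=14 kN·m at a=3/2 m (b=L-a=9/2):
  y_3 = (R_Ax³/6 - M_Ax²/2 - M₀(x-a)²/2)/EI  [x>a] with R_A=21/8, M_A=-21/8 = ((21/8)·(18/5)³/6 - (-21/8)·(18/5)²/2 - 14·((18/5)-(3/2))²/2)/2000 = 819/250000 m
Superposition: y = Σ y_i = -30519/1250000 m ≈ -0.024415 m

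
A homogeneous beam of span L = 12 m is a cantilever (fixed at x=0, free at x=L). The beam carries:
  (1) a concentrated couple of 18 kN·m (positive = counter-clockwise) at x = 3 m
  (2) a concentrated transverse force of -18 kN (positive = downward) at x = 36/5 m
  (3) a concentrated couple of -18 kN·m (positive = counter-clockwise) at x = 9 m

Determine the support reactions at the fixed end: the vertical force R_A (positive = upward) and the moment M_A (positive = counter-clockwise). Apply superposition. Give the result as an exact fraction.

R_A = -18 kN, M_A = -648/5 kN·m

Load 1 — applied couple M₀=18 kN·m at a=3 m (b=L-a=9):
  R_A = 0 kN
  M_A = -M₀ = -18 kN·m
Load 2 — point force P=-18 kN at a=36/5 m (b=L-a=24/5):
  R_A = P = (-18) = -18 kN
  M_A = Pa = (-18)·(36/5) = -648/5 kN·m
Load 3 — applied couple M₀=-18 kN·m at a=9 m (b=L-a=3):
  R_A = 0 kN
  M_A = -M₀ = -(-18) = 18 kN·m
Superposition: R_A = -18 kN, M_A = -648/5 kN·m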